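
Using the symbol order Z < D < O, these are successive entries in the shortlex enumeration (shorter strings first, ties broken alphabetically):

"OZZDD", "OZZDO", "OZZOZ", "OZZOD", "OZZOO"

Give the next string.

Treat OZZOO as a base-3 numeral over the given alphabet and add one, carrying through any trailing O's.

OZDZZ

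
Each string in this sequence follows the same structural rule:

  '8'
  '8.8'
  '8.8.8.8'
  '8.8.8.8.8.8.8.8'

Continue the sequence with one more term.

s(k+1) = s(k)·.·s(k) — each term doubles the last with '.' between the halves.
Doubling 8.8.8.8.8.8.8.8 with '.' between the halves:

8.8.8.8.8.8.8.8.8.8.8.8.8.8.8.8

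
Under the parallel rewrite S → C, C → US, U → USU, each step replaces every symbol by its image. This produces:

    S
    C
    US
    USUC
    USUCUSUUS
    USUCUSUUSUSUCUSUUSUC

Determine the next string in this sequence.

Replace each of the 20 characters of USUCUSUUSUSUCUSUUSUC in place — USU C USU US USU C USU USU C USU C USU US USU C USU USU C USU US — and concatenate.

USUCUSUUSUSUCUSUUSUCUSUCUSUUSUSUCUSUUSUCUSUUS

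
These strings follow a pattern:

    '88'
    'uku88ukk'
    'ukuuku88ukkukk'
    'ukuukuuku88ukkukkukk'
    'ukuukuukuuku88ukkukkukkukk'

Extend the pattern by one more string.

Every step adds uku to the front and ukk to the end of the previous string.
Applying this once more to ukuukuukuuku88ukkukkukkukk:

ukuukuukuukuuku88ukkukkukkukkukk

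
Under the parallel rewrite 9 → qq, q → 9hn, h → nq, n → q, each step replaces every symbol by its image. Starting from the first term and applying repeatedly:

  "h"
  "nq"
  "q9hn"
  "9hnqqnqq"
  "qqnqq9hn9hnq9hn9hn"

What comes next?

Applying the rule to each of the 18 symbols of qqnqq9hn9hnq9hn9hn gives the pieces 9hn 9hn q 9hn 9hn qq nq q qq nq q 9hn qq nq q qq nq q, which concatenate to the answer.

9hn9hnq9hn9hnqqnqqqqnqq9hnqqnqqqqnqq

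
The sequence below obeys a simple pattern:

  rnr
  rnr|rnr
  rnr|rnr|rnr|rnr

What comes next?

Each string is two copies of the previous one joined by '|'.
So the next term is two copies of rnr|rnr|rnr|rnr with '|' between the halves.

rnr|rnr|rnr|rnr|rnr|rnr|rnr|rnr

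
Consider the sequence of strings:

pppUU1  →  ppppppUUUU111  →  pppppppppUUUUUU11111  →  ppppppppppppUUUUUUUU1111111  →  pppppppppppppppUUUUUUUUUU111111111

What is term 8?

ppppppppppppppppppppppppUUUUUUUUUUUUUUUU111111111111111

Term n consists of 3n p's, followed by 2n U's, followed by 2n-1 1's (n = 1, 2, …).
For term 8, n = 8, so the run lengths are 24, 16, 15.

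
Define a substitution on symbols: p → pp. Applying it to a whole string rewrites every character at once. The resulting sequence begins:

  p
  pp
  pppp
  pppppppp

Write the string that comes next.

Apply φ to pppppppp symbol by symbol: p→pp, p→pp, p→pp, p→pp, p→pp, p→pp, p→pp, p→pp; joined: pp pp pp pp pp pp pp pp.

pppppppppppppppp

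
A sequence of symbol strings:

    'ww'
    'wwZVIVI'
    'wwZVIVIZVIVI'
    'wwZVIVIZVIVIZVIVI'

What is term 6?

wwZVIVIZVIVIZVIVIZVIVIZVIVI

Every step adds ZVIVI to the end: s(k+1) = s(k)·ZVIVI.
From wwZVIVIZVIVIZVIVI, 2 further steps: wwZVIVIZVIVIZVIVI → wwZVIVIZVIVIZVIVIZVIVI → (answer).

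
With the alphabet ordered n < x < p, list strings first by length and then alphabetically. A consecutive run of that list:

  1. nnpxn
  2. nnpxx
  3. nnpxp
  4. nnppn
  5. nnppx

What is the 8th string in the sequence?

Continuing the enumeration 3 steps past nnppx: nnppx → nnppp → nxnnn → (answer).

nxnnx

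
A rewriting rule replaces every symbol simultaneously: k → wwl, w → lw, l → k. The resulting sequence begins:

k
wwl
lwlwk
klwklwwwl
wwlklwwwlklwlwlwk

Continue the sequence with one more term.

Applying the rule to each of the 17 symbols of wwlklwwwlklwlwlwk gives the pieces lw lw k wwl k lw lw lw k wwl k lw k lw k lw wwl, which concatenate to the answer.

lwlwkwwlklwlwlwkwwlklwklwklwwwl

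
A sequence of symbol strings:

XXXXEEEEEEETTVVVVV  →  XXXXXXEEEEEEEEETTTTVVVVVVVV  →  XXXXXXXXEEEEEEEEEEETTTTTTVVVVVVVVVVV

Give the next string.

XXXXXXXXXXEEEEEEEEEEEEETTTTTTTTVVVVVVVVVVVVVV

Reading off run lengths: X runs 4, 6, 8; E runs 7, 9, 11; T runs 2, 4, 6; V runs 5, 8, 11 — each is linear in n, where the shown terms are n = 2, 3, 4.
Setting n = 5 gives 10, 13, 8, 14 characters in each block.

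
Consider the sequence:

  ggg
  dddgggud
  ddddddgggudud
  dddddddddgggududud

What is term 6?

dddddddddddddddgggududududud

Every step adds ddd to the front and ud to the end of the previous string.
From dddddddddgggududud, 2 further steps: dddddddddgggududud → ddddddddddddgggudududud → (answer).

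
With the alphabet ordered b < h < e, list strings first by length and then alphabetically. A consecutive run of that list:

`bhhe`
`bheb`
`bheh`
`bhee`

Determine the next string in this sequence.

The successor of bhee increments the rightmost position that isn't already e and resets every position after it to b.

bebb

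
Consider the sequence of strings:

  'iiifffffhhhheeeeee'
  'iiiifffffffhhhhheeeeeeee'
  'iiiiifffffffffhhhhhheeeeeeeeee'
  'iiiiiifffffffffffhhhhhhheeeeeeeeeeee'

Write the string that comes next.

iiiiiiifffffffffffffhhhhhhhheeeeeeeeeeeeee

The n-th term is n i's then 2n-1 f's then n+1 h's then 2n e's, where the shown terms are n = 3, 4, 5, 6.
At n = 7 the blocks have lengths 7, 13, 8, 14.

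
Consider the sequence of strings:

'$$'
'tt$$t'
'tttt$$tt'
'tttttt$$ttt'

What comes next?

Every step adds tt to the front and t to the end of the previous string.
So the next term is tt·tttttt$$ttt·t.

tttttttt$$tttt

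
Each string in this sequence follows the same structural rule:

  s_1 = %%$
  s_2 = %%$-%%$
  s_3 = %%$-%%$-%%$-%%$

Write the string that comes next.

%%$-%%$-%%$-%%$-%%$-%%$-%%$-%%$

Each string is two copies of the previous one joined by '-'.
One more doubling of %%$-%%$-%%$-%%$ gives the answer.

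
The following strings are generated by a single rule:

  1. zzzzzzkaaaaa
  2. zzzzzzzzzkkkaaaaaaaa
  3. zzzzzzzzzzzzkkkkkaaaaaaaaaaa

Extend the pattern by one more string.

zzzzzzzzzzzzzzzkkkkkkkaaaaaaaaaaaaaa

Each string has the form z^{3n+3} k^{2n-1} a^{3n+2} (n = 1, 2, …).
Setting n = 4 gives 15, 7, 14 characters in each block.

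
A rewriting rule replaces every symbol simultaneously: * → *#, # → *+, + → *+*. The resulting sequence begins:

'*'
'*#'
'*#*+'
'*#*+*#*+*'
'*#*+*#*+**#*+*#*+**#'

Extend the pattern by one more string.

*#*+*#*+**#*+*#*+**#*#*+*#*+**#*+*#*+**#*#*+

Applying the rule to each of the 20 symbols of *#*+*#*+**#*+*#*+**# gives the pieces *# *+ *# *+* *# *+ *# *+* *# *# *+ *# *+* *# *+ *# *+* *# *# *+, which concatenate to the answer.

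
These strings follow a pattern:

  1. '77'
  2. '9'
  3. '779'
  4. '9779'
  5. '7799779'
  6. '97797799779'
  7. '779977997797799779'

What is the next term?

97797799779779977997797799779

This is a Fibonacci-style word recurrence s(k) = s(k−2)·s(k−1): e.g. 77·9 = 779.
Continuing: 97797799779 · 779977997797799779 gives term 8.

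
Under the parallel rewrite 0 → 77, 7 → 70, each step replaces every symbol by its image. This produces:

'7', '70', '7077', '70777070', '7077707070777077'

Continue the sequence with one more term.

φ(7077707070777077) expands symbol-by-symbol to 70 77 70 70 70 77 70 77 70 77 70 70 70 77 70 70; joining the 16 pieces gives the next term.

70777070707770777077707070777070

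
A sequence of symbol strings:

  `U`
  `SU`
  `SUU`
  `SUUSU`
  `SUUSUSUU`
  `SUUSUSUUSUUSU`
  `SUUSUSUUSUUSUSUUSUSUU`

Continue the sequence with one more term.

SUUSUSUUSUUSUSUUSUSUUSUUSUSUUSUUSU

Each term (from the third on) is the previous term followed by the one before it: term 3 = SU·U = SUU.
Continuing: SUUSUSUUSUUSUSUUSUSUU · SUUSUSUUSUUSU gives term 8.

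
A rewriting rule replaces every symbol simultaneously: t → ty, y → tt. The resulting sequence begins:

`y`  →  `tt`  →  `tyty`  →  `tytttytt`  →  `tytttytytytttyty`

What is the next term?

Rewriting the 16 symbols of tytttytytytttyty one by one yields ty tt ty ty ty tt ty tt ty tt ty ty ty tt ty tt; concatenated:

tytttytytytttytttytttytytytttytt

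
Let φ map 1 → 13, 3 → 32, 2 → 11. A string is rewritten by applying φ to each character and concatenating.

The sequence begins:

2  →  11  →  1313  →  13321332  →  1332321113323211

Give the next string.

Rewriting the 16 symbols of 1332321113323211 one by one yields 13 32 32 11 32 11 13 13 13 32 32 11 32 11 13 13; concatenated:

13323211321113131332321132111313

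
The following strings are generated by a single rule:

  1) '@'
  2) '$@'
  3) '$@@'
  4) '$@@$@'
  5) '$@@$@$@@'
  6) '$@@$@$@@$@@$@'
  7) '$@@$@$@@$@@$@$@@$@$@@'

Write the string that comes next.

$@@$@$@@$@@$@$@@$@$@@$@@$@$@@$@@$@

Each term (from the third on) is the previous term followed by the one before it: term 3 = $@·@ = $@@.
The next term joins $@@$@$@@$@@$@$@@$@$@@ and $@@$@$@@$@@$@.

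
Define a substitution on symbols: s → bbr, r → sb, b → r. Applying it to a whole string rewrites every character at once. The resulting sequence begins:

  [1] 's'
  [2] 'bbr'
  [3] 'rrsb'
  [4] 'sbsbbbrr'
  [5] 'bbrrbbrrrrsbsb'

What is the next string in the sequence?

Rewriting the 14 symbols of bbrrbbrrrrsbsb one by one yields r r sb sb r r sb sb sb sb bbr r bbr r; concatenated:

rrsbsbrrsbsbsbsbbbrrbbrr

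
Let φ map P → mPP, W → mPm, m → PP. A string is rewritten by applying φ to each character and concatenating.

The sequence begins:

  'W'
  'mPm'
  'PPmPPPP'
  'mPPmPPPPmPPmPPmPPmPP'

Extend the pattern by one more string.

Rewriting the 20 symbols of mPPmPPPPmPPmPPmPPmPP one by one yields PP mPP mPP PP mPP mPP mPP mPP PP mPP mPP PP mPP mPP PP mPP mPP PP mPP mPP; concatenated:

PPmPPmPPPPmPPmPPmPPmPPPPmPPmPPPPmPPmPPPPmPPmPPPPmPPmPP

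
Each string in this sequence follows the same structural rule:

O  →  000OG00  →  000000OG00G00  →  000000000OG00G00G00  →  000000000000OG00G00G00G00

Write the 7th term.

000000000000000000OG00G00G00G00G00G00

Each term wraps the previous one in 000 on the left and G00 on the right.
From 000000000000OG00G00G00G00, 2 further steps: 000000000000OG00G00G00G00 → 000000000000000OG00G00G00G00G00 → (answer).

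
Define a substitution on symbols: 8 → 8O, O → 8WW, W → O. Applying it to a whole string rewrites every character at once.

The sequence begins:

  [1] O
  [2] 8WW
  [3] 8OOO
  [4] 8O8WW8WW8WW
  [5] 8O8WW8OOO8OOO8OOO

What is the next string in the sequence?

8O8WW8OOO8O8WW8WW8WW8O8WW8WW8WW8O8WW8WW8WW

Applying the rule to each of the 17 symbols of 8O8WW8OOO8OOO8OOO gives the pieces 8O 8WW 8O O O 8O 8WW 8WW 8WW 8O 8WW 8WW 8WW 8O 8WW 8WW 8WW, which concatenate to the answer.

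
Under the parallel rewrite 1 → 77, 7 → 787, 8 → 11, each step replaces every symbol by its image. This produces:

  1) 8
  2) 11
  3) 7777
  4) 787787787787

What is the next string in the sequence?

78711787787117877871178778711787

Expanding 787787787787: 7→787, 8→11, 7→787, 7→787, 8→11, 7→787, 7→787, 8→11, 7→787, 7→787, 8→11, 7→787. Concatenated: 787 11 787 787 11 787 787 11 787 787 11 787.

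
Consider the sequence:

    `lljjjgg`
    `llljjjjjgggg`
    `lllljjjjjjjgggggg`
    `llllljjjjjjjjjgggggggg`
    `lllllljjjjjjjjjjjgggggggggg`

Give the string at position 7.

Reading off run lengths: l runs 2, 3, 4, 5, 6; j runs 3, 5, 7, 9, 11; g runs 2, 4, 6, 8, 10 — each is linear in n (n = 1, 2, …).
For term 7, n = 7, so the run lengths are 8, 15, 14.

lllllllljjjjjjjjjjjjjjjgggggggggggggg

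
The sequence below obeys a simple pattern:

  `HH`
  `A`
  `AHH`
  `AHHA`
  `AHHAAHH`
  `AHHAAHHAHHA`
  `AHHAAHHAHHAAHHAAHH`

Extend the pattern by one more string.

AHHAAHHAHHAAHHAAHHAHHAAHHAHHA

Each term (from the third on) is the previous term followed by the one before it: term 3 = A·HH = AHH.
So term 8 is AHHAAHHAHHAAHHAAHH·AHHAAHHAHHA.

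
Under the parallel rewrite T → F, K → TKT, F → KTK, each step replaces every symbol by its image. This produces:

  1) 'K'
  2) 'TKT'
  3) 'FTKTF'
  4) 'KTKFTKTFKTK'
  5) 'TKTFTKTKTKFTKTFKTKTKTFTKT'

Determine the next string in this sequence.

Rewriting the 25 symbols of TKTFTKTKTKFTKTFKTKTKTFTKT one by one yields F TKT F KTK F TKT F TKT F TKT KTK F TKT F KTK TKT F TKT F TKT F KTK F TKT F; concatenated:

FTKTFKTKFTKTFTKTFTKTKTKFTKTFKTKTKTFTKTFTKTFKTKFTKTF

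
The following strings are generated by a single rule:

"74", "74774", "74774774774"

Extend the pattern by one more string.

Every step duplicates the string with '7' between the halves.
Doubling 74774774774 with '7' between the halves:

74774774774774774774774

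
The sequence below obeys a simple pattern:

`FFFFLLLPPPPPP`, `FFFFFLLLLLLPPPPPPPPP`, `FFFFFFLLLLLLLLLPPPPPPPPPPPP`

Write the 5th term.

Each string has the form F^{n+3} L^{3n} P^{3n+3} (n = 1, 2, …).
For term 5, n = 5, so the run lengths are 8, 15, 18.

FFFFFFFFLLLLLLLLLLLLLLLPPPPPPPPPPPPPPPPPP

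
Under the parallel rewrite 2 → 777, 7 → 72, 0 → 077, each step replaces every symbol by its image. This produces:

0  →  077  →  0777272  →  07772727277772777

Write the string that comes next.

077727272777727777277772727272777727272

φ(07772727277772777) expands symbol-by-symbol to 077 72 72 72 777 72 777 72 777 72 72 72 72 777 72 72 72; joining the 17 pieces gives the next term.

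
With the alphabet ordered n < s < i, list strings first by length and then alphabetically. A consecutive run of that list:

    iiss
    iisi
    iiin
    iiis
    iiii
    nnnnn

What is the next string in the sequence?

nnnns

Treat nnnnn as a base-3 numeral over the given alphabet and add one, carrying through any trailing i's.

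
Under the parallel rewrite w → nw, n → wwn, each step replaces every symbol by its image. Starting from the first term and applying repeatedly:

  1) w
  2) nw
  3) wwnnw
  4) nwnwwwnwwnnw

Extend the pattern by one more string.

Rewriting each symbol of nwnwwwnwwnnw: n→wwn, w→nw, n→wwn, w→nw, w→nw, w→nw, n→wwn, w→nw, w→nw, n→wwn, n→wwn, w→nw, which concatenates to wwn nw wwn nw nw nw wwn nw nw wwn wwn nw.

wwnnwwwnnwnwnwwwnnwnwwwnwwnnw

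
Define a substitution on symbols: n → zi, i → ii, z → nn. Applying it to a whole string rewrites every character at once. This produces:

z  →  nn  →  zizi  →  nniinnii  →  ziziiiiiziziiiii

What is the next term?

Replace each of the 16 characters of ziziiiiiziziiiii in place — nn ii nn ii ii ii ii ii nn ii nn ii ii ii ii ii — and concatenate.

nniinniiiiiiiiiinniinniiiiiiiiii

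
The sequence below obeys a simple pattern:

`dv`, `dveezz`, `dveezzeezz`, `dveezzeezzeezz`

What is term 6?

dveezzeezzeezzeezzeezz

The strings grow by a fixed suffix eezz each time.
From dveezzeezzeezz, 2 further steps: dveezzeezzeezz → dveezzeezzeezzeezz → (answer).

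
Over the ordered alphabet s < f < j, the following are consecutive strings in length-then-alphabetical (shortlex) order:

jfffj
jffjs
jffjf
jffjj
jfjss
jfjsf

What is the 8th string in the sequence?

Continuing the enumeration 2 steps past jfjsf: jfjsf → jfjsj → (answer).

jfjfs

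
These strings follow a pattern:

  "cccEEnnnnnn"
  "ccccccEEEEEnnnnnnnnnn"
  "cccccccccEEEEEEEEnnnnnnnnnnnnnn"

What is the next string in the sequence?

ccccccccccccEEEEEEEEEEEnnnnnnnnnnnnnnnnnn

Each string has the form c^{3n} E^{3n-1} n^{4n+2} (n = 1, 2, …).
For the next term, n = 4, so the run lengths are 12, 11, 18.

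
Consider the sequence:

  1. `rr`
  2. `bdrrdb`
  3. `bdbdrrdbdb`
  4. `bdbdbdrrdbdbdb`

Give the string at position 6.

bdbdbdbdbdrrdbdbdbdbdb

s(k+1) = bd·s(k)·db, so each term gains bd as a prefix and db as a suffix.
From bdbdbdrrdbdbdb, 2 further steps: bdbdbdrrdbdbdb → bdbdbdbdrrdbdbdbdb → (answer).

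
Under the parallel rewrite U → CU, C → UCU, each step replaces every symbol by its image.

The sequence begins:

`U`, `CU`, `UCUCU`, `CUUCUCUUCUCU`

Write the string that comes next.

UCUCUCUUCUCUUCUCUCUUCUCUUCUCU

Rewriting each symbol of CUUCUCUUCUCU: C→UCU, U→CU, U→CU, C→UCU, U→CU, C→UCU, U→CU, U→CU, C→UCU, U→CU, C→UCU, U→CU, which concatenates to UCU CU CU UCU CU UCU CU CU UCU CU UCU CU.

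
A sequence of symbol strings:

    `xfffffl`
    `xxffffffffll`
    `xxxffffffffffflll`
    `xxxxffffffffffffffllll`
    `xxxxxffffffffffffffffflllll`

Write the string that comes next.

xxxxxxffffffffffffffffffffllllll

The n-th term is n x's then 3n+2 f's then n l's (n = 1, 2, …).
At n = 6 the blocks have lengths 6, 20, 6.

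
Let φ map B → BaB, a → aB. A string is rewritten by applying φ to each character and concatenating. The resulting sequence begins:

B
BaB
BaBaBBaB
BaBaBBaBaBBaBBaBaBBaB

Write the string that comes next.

Rewriting the 21 symbols of BaBaBBaBaBBaBBaBaBBaB one by one yields BaB aB BaB aB BaB BaB aB BaB aB BaB BaB aB BaB BaB aB BaB aB BaB BaB aB BaB; concatenated:

BaBaBBaBaBBaBBaBaBBaBaBBaBBaBaBBaBBaBaBBaBaBBaBBaBaBBaB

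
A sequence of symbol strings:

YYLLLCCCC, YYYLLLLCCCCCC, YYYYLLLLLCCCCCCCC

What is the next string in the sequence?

YYYYYLLLLLLCCCCCCCCCC

Each string has the form Y^{n} L^{n+1} C^{2n}, where the shown terms are n = 2, 3, 4.
At n = 5 the blocks have lengths 5, 6, 10.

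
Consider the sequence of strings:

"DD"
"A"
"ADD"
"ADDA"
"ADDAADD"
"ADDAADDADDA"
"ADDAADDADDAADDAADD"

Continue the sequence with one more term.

This is a Fibonacci-style word recurrence s(k) = s(k−1)·s(k−2): e.g. A·DD = ADD.
The next term joins ADDAADDADDAADDAADD and ADDAADDADDA.

ADDAADDADDAADDAADDADDAADDADDA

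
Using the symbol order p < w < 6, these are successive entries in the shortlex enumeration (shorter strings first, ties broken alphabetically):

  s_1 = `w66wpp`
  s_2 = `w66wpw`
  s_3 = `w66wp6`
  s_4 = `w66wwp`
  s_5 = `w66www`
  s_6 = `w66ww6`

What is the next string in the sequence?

The successor of w66ww6 increments the rightmost position that isn't already 6 and resets every position after it to p.

w66w6p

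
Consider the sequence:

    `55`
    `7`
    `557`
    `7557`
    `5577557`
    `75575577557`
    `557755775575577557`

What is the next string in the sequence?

Each term (from the third on) is the two preceding terms concatenated in order: term 3 = 55·7 = 557.
The next term joins 75575577557 and 557755775575577557.

75575577557557755775575577557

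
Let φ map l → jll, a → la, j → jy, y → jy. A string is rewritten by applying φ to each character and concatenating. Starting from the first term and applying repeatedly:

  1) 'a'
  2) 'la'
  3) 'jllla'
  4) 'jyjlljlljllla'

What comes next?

Rewriting the 13 symbols of jyjlljlljllla one by one yields jy jy jy jll jll jy jll jll jy jll jll jll la; concatenated:

jyjyjyjlljlljyjlljlljyjlljlljllla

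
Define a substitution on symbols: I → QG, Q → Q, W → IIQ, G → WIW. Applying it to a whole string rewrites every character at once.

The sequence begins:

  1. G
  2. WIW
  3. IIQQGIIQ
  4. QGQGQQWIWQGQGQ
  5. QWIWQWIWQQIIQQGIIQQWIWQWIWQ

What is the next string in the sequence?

Rewriting the 27 symbols of QWIWQWIWQQIIQQGIIQQWIWQWIWQ one by one yields Q IIQ QG IIQ Q IIQ QG IIQ Q Q QG QG Q Q WIW QG QG Q Q IIQ QG IIQ Q IIQ QG IIQ Q; concatenated:

QIIQQGIIQQIIQQGIIQQQQGQGQQWIWQGQGQQIIQQGIIQQIIQQGIIQQ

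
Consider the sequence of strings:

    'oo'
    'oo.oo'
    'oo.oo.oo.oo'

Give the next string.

oo.oo.oo.oo.oo.oo.oo.oo

Each string is two copies of the previous one joined by '.'.
So the next term is two copies of oo.oo.oo.oo with '.' between the halves.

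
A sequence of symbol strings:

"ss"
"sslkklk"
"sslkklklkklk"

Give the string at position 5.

The strings grow by a fixed suffix lkklk each time.
From sslkklklkklk, 2 further steps: sslkklklkklk → sslkklklkklklkklk → (answer).

sslkklklkklklkklklkklk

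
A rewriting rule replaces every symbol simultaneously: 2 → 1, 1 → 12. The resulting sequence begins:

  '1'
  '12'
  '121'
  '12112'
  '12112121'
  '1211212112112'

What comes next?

Replace each of the 13 characters of 1211212112112 in place — 12 1 12 12 1 12 1 12 12 1 12 12 1 — and concatenate.

121121211211212112121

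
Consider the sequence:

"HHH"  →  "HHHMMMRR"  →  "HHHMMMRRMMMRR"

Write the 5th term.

Each term is the previous one with MMMRR appended.
From HHHMMMRRMMMRR, 2 further steps: HHHMMMRRMMMRR → HHHMMMRRMMMRRMMMRR → (answer).

HHHMMMRRMMMRRMMMRRMMMRR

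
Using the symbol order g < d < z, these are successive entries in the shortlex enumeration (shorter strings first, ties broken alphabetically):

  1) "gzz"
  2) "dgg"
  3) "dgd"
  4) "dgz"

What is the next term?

Find the rightmost character of dgz below z, bump it to the next letter, and reset everything to its right to g.

ddg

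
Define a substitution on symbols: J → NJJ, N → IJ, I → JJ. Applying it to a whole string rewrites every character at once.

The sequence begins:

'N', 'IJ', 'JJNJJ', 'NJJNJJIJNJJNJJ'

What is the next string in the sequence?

IJNJJNJJIJNJJNJJJJNJJIJNJJNJJIJNJJNJJ

Applying the rule to each of the 14 symbols of NJJNJJIJNJJNJJ gives the pieces IJ NJJ NJJ IJ NJJ NJJ JJ NJJ IJ NJJ NJJ IJ NJJ NJJ, which concatenate to the answer.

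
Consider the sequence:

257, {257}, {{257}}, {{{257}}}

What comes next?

s(k+1) = {·s(k)·}, so each term gains { as a prefix and } as a suffix.
One more step from {{{257}}} gives the answer.

{{{{257}}}}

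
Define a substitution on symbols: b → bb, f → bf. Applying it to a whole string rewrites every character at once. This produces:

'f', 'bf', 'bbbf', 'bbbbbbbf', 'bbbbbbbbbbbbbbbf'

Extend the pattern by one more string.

Rewriting the 16 symbols of bbbbbbbbbbbbbbbf one by one yields bb bb bb bb bb bb bb bb bb bb bb bb bb bb bb bf; concatenated:

bbbbbbbbbbbbbbbbbbbbbbbbbbbbbbbf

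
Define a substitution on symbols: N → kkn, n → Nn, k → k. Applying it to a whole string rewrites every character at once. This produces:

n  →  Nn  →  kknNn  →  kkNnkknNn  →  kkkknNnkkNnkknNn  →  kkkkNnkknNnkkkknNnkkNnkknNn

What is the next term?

kkkkkknNnkkNnkknNnkkkkNnkknNnkkkknNnkkNnkknNn

Replace each of the 27 characters of kkkkNnkknNnkkkknNnkkNnkknNn in place — k k k k kkn Nn k k Nn kkn Nn k k k k Nn kkn Nn k k kkn Nn k k Nn kkn Nn — and concatenate.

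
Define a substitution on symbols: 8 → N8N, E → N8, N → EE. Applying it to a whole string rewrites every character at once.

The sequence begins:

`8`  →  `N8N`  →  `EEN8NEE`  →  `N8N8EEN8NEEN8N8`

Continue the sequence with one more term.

Applying the rule to each of the 15 symbols of N8N8EEN8NEEN8N8 gives the pieces EE N8N EE N8N N8 N8 EE N8N EE N8 N8 EE N8N EE N8N, which concatenate to the answer.

EEN8NEEN8NN8N8EEN8NEEN8N8EEN8NEEN8N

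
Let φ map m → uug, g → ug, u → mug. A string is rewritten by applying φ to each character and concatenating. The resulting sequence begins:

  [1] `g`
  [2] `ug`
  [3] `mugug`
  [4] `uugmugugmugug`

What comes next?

Applying the rule to each of the 13 symbols of uugmugugmugug gives the pieces mug mug ug uug mug ug mug ug uug mug ug mug ug, which concatenate to the answer.

mugmuguguugmugugmuguguugmugugmugug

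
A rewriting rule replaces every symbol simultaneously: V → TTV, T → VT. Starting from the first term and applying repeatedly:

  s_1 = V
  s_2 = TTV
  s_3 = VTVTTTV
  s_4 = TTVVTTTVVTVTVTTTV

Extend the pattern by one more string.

φ(TTVVTTTVVTVTVTTTV) expands symbol-by-symbol to VT VT TTV TTV VT VT VT TTV TTV VT TTV VT TTV VT VT VT TTV; joining the 17 pieces gives the next term.

VTVTTTVTTVVTVTVTTTVTTVVTTTVVTTTVVTVTVTTTV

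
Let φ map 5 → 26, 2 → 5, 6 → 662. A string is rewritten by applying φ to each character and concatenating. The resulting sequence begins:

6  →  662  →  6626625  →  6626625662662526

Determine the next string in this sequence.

Applying the rule to each of the 16 symbols of 6626625662662526 gives the pieces 662 662 5 662 662 5 26 662 662 5 662 662 5 26 5 662, which concatenate to the answer.

662662566266252666266256626625265662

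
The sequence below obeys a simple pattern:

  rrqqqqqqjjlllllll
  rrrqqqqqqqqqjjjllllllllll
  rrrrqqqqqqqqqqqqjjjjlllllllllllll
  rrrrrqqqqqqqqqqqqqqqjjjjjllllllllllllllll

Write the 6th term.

The n-th term is n r's then 3n q's then n j's then 3n+1 l's, where the shown terms are n = 2, 3, 4, 5.
Setting n = 7 gives 7, 21, 7, 22 characters in each block.

rrrrrrrqqqqqqqqqqqqqqqqqqqqqjjjjjjjllllllllllllllllllllll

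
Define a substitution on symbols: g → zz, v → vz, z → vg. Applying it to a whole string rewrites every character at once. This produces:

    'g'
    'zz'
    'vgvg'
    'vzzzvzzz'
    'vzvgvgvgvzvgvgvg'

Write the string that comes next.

vzvgvzzzvzzzvzzzvzvgvzzzvzzzvzzz

Replace each of the 16 characters of vzvgvgvgvzvgvgvg in place — vz vg vz zz vz zz vz zz vz vg vz zz vz zz vz zz — and concatenate.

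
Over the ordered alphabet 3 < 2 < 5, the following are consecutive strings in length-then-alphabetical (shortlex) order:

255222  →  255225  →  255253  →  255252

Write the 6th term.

Stepping forward 2 times from 255252: 255252 → 255255, then the target.

255533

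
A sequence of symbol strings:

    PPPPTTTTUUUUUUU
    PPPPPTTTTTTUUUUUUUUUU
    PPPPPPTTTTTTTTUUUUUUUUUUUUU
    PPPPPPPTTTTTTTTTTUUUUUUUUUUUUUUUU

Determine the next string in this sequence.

PPPPPPPPTTTTTTTTTTTTUUUUUUUUUUUUUUUUUUU

Reading off run lengths: P runs 4, 5, 6, 7; T runs 4, 6, 8, 10; U runs 7, 10, 13, 16 — each is linear in n, where the shown terms are n = 3, 4, 5, 6.
At n = 7 the blocks have lengths 8, 12, 19.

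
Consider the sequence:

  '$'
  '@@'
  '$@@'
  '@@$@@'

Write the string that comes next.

$@@@@$@@

This is a Fibonacci-style word recurrence s(k) = s(k−2)·s(k−1): e.g. $·@@ = $@@.
The next term joins $@@ and @@$@@.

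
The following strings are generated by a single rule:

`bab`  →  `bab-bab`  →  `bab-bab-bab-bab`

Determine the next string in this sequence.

bab-bab-bab-bab-bab-bab-bab-bab

Each string is two copies of the previous one joined by '-'.
So the next term is two copies of bab-bab-bab-bab with '-' between the halves.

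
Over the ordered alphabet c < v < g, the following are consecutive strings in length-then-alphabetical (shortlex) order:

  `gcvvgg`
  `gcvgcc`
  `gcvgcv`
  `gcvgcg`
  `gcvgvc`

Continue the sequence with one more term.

gcvgvv

Find the rightmost character of gcvgvc below g, bump it to the next letter, and reset everything to its right to c.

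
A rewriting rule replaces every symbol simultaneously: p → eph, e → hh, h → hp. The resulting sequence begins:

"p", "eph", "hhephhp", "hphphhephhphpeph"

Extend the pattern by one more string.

hpephhpephhphphhephhphpephhpephhhephhp

φ(hphphhephhphpeph) expands symbol-by-symbol to hp eph hp eph hp hp hh eph hp hp eph hp eph hh eph hp; joining the 16 pieces gives the next term.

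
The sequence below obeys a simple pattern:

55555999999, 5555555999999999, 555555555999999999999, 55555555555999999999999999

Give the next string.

Term n consists of 2n+1 5's, followed by 3n 9's, where the shown terms are n = 2, 3, 4, 5.
Setting n = 6 gives 13, 18 characters in each block.

5555555555555999999999999999999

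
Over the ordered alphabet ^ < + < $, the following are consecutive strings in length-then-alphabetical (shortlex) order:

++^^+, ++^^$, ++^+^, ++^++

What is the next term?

++^+$

Find the rightmost character of ++^++ below $, bump it to the next letter, and reset everything to its right to ^.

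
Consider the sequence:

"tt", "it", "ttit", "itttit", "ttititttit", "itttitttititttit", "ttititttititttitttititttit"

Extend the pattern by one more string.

itttitttititttitttititttititttitttititttit

Each term (from the third on) is the two preceding terms concatenated in order: term 3 = tt·it = ttit.
The next term joins itttitttititttit and ttititttititttitttititttit.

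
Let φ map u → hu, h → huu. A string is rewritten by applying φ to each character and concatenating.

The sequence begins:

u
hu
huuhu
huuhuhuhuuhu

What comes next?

huuhuhuhuuhuhuuhuhuuhuhuhuuhu

Apply φ to huuhuhuhuuhu symbol by symbol: h→huu, u→hu, u→hu, h→huu, u→hu, h→huu, u→hu, h→huu, u→hu, u→hu, h→huu, u→hu; joined: huu hu hu huu hu huu hu huu hu hu huu hu.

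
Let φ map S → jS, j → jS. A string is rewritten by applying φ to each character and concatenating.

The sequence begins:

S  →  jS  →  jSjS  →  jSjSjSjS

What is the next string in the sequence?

Apply φ to jSjSjSjS symbol by symbol: j→jS, S→jS, j→jS, S→jS, j→jS, S→jS, j→jS, S→jS; joined: jS jS jS jS jS jS jS jS.

jSjSjSjSjSjSjSjS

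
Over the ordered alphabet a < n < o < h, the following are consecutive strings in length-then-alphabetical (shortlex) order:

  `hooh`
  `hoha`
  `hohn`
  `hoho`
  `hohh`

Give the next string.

hhaa

The successor of hohh increments the rightmost position that isn't already h and resets every position after it to a.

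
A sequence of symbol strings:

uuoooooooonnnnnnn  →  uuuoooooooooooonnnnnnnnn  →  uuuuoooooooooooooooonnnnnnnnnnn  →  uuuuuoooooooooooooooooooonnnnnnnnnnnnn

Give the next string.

uuuuuuoooooooooooooooooooooooonnnnnnnnnnnnnnn

Each string has the form u^{n} o^{4n} n^{2n+3}, where the shown terms are n = 2, 3, 4, 5.
At n = 6 the blocks have lengths 6, 24, 15.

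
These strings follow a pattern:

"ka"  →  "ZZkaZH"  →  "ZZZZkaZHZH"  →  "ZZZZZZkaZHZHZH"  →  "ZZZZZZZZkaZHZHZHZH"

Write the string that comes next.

Every step adds ZZ to the front and ZH to the end of the previous string.
One more step from ZZZZZZZZkaZHZHZHZH gives the answer.

ZZZZZZZZZZkaZHZHZHZHZH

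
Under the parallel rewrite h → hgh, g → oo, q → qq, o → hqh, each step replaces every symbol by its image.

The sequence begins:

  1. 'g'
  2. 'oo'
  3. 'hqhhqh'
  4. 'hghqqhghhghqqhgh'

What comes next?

Replace each of the 16 characters of hghqqhghhghqqhgh in place — hgh oo hgh qq qq hgh oo hgh hgh oo hgh qq qq hgh oo hgh — and concatenate.

hghoohghqqqqhghoohghhghoohghqqqqhghoohgh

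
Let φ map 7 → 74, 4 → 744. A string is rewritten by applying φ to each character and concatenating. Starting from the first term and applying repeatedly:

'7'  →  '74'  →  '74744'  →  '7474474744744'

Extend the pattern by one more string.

φ(7474474744744) expands symbol-by-symbol to 74 744 74 744 744 74 744 74 744 744 74 744 744; joining the 13 pieces gives the next term.

7474474744744747447474474474744744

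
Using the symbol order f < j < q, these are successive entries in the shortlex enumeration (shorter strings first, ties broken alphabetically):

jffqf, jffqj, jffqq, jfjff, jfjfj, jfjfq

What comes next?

jfjjf

The successor of jfjfq increments the rightmost position that isn't already q and resets every position after it to f.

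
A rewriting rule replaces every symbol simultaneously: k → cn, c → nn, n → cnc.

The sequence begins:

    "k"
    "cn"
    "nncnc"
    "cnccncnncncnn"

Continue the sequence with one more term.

Replace each of the 13 characters of cnccncnncncnn in place — nn cnc nn nn cnc nn cnc cnc nn cnc nn cnc cnc — and concatenate.

nncncnnnncncnncnccncnncncnncnccnc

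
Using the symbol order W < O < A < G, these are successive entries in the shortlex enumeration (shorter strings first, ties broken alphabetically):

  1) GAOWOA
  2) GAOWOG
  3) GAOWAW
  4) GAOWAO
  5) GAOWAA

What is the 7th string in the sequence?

Advancing 2 positions from GAOWAA through GAOWAA → GAOWAG reaches term 7.

GAOWGW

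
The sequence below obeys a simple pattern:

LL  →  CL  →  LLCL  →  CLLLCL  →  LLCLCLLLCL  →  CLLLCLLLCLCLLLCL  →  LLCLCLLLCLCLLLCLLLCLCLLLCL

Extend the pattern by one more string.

Each term (from the third on) is the two preceding terms concatenated in order: term 3 = LL·CL = LLCL.
The next term joins CLLLCLLLCLCLLLCL and LLCLCLLLCLCLLLCLLLCLCLLLCL.

CLLLCLLLCLCLLLCLLLCLCLLLCLCLLLCLLLCLCLLLCL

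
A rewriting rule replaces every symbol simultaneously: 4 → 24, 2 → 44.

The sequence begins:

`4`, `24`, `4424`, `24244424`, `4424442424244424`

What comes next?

Applying the rule to each of the 16 symbols of 4424442424244424 gives the pieces 24 24 44 24 24 24 44 24 44 24 44 24 24 24 44 24, which concatenate to the answer.

24244424242444244424442424244424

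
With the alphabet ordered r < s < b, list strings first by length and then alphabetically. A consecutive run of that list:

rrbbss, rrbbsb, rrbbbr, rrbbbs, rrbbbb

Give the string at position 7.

Continuing the enumeration 2 steps past rrbbbb: rrbbbb → rsrrrr → (answer).

rsrrrs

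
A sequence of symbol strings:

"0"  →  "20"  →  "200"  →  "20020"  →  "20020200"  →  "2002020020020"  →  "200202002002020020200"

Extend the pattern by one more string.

This is a Fibonacci-style word recurrence s(k) = s(k−1)·s(k−2): e.g. 20·0 = 200.
So term 8 is 200202002002020020200·2002020020020.

2002020020020200202002002020020020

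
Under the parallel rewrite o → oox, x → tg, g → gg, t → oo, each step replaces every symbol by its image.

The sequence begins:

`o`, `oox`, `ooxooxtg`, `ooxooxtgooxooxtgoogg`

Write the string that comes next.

ooxooxtgooxooxtgooggooxooxtgooxooxtgooggooxooxgggg

φ(ooxooxtgooxooxtgoogg) expands symbol-by-symbol to oox oox tg oox oox tg oo gg oox oox tg oox oox tg oo gg oox oox gg gg; joining the 20 pieces gives the next term.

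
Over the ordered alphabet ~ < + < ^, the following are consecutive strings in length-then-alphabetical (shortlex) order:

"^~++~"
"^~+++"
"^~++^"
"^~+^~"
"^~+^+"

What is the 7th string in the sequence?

Continuing the enumeration 2 steps past ^~+^+: ^~+^+ → ^~+^^ → (answer).

^~^~~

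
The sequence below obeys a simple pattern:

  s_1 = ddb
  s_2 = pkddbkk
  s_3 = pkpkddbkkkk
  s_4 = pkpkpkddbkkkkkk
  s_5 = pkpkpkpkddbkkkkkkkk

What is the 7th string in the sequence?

Every step adds pk to the front and kk to the end of the previous string.
From pkpkpkpkddbkkkkkkkk, 2 further steps: pkpkpkpkddbkkkkkkkk → pkpkpkpkpkddbkkkkkkkkkk → (answer).

pkpkpkpkpkpkddbkkkkkkkkkkkk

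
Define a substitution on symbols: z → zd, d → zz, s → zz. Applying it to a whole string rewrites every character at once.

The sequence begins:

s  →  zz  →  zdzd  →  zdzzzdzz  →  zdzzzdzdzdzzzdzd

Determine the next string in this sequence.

zdzzzdzdzdzzzdzzzdzzzdzdzdzzzdzz

φ(zdzzzdzdzdzzzdzd) expands symbol-by-symbol to zd zz zd zd zd zz zd zz zd zz zd zd zd zz zd zz; joining the 16 pieces gives the next term.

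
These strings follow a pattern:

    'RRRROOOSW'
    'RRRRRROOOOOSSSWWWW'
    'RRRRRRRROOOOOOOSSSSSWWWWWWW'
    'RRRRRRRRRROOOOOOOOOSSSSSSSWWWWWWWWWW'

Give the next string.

RRRRRRRRRRRROOOOOOOOOOOSSSSSSSSSWWWWWWWWWWWWW

Each string has the form R^{2n+2} O^{2n+1} S^{2n-1} W^{3n-2} (n = 1, 2, …).
Setting n = 5 gives 12, 11, 9, 13 characters in each block.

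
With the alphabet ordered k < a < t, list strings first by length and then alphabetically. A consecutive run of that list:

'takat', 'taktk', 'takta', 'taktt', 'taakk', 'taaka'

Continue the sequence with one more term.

Find the rightmost character of taaka below t, bump it to the next letter, and reset everything to its right to k.

taakt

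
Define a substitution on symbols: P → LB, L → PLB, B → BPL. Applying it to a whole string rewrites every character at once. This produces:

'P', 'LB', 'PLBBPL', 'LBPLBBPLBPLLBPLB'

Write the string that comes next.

Rewriting the 16 symbols of LBPLBBPLBPLLBPLB one by one yields PLB BPL LB PLB BPL BPL LB PLB BPL LB PLB PLB BPL LB PLB BPL; concatenated:

PLBBPLLBPLBBPLBPLLBPLBBPLLBPLBPLBBPLLBPLBBPL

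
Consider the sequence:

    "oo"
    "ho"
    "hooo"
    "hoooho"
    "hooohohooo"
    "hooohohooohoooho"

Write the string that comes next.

This is a Fibonacci-style word recurrence s(k) = s(k−1)·s(k−2): e.g. ho·oo = hooo.
The next term joins hooohohooohoooho and hooohohooo.

hooohohooohooohohooohohooo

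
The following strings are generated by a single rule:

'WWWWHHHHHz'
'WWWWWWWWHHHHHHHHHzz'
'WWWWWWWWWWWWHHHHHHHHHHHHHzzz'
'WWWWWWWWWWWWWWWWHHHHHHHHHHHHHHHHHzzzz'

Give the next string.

WWWWWWWWWWWWWWWWWWWWHHHHHHHHHHHHHHHHHHHHHzzzzz

Reading off run lengths: W runs 4, 8, 12, 16; H runs 5, 9, 13, 17; z runs 1, 2, 3, 4 — each is linear in n (n = 1, 2, …).
For the next term, n = 5, so the run lengths are 20, 21, 5.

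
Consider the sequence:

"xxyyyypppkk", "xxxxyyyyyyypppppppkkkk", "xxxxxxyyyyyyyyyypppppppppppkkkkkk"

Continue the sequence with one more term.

xxxxxxxxyyyyyyyyyyyyypppppppppppppppkkkkkkkk

Reading off run lengths: x runs 2, 4, 6; y runs 4, 7, 10; p runs 3, 7, 11; k runs 2, 4, 6 — each is linear in n (n = 1, 2, …).
For the next term, n = 4, so the run lengths are 8, 13, 15, 8.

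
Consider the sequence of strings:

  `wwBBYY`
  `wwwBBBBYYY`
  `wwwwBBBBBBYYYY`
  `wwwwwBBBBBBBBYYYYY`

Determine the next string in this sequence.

The n-th term is n+1 w's then 2n B's then n+1 Y's (n = 1, 2, …).
Setting n = 5 gives 6, 10, 6 characters in each block.

wwwwwwBBBBBBBBBBYYYYYY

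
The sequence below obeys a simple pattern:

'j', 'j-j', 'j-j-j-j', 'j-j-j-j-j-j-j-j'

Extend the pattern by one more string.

j-j-j-j-j-j-j-j-j-j-j-j-j-j-j-j

Every step duplicates the string with '-' between the halves.
So the next term is two copies of j-j-j-j-j-j-j-j with '-' between the halves.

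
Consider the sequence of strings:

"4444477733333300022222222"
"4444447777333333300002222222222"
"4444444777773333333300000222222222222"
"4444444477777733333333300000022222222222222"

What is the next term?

4444444447777777333333333300000002222222222222222

Each string has the form 4^{n+2} 7^{n} 3^{n+3} 0^{n} 2^{2n+2}, where the shown terms are n = 3, 4, 5, 6.
For the next term, n = 7, so the run lengths are 9, 7, 10, 7, 16.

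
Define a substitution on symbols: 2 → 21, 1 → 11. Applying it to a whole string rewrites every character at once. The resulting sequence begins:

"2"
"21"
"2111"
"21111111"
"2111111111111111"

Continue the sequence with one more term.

φ(2111111111111111) expands symbol-by-symbol to 21 11 11 11 11 11 11 11 11 11 11 11 11 11 11 11; joining the 16 pieces gives the next term.

21111111111111111111111111111111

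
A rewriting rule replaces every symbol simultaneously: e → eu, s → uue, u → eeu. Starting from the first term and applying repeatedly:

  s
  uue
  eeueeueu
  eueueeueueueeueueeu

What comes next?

eueeueueeueueueeueueeueueeueueueeueueeueueueeu

φ(eueueeueueueeueueeu) expands symbol-by-symbol to eu eeu eu eeu eu eu eeu eu eeu eu eeu eu eu eeu eu eeu eu eu eeu; joining the 19 pieces gives the next term.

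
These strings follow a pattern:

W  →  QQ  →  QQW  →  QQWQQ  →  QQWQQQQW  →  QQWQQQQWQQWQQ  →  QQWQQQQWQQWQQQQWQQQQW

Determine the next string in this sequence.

QQWQQQQWQQWQQQQWQQQQWQQWQQQQWQQWQQ

Each term (from the third on) is the previous term followed by the one before it: term 3 = QQ·W = QQW.
The next term joins QQWQQQQWQQWQQQQWQQQQW and QQWQQQQWQQWQQ.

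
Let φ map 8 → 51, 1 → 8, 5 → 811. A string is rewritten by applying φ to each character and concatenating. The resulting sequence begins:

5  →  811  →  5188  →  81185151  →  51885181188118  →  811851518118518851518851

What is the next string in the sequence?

Replace each of the 24 characters of 811851518118518851518851 in place — 51 8 8 51 811 8 811 8 51 8 8 51 811 8 51 51 811 8 811 8 51 51 811 8 — and concatenate.

51885181188118518851811851518118811851518118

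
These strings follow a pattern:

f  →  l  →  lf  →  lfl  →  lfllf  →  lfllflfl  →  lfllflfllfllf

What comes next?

From term 3 onward, concatenate the last term with the second-to-last: l·f = lf, lf·l = lfl, …
The next term joins lfllflfllfllf and lfllflfl.

lfllflfllfllflfllflfl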